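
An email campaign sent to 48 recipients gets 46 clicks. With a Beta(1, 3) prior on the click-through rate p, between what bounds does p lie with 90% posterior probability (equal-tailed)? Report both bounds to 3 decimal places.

Posterior: Beta(1+46, 3+2) = Beta(47, 5).
Equal-tailed 90% interval: the 0.05 and 0.95 quantiles of Beta(47, 5).
Posterior mean ≈ 0.904, SD ≈ 0.040; a Normal approximation gives roughly [0.837, 0.970].
Exact: F⁻¹(0.05) = 0.829; F⁻¹(0.95) = 0.961.

[0.829, 0.961]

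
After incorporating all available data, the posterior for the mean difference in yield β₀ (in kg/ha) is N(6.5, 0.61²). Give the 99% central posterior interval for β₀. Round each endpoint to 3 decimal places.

[4.929, 8.071]

The posterior is symmetric, so the 99% equal-tailed interval is β₀ = 6.5 ± z·0.61 with z = 2.576.
Half-width: 2.576 × 0.61 = 1.571.
6.5 − 1.571 = 4.929; 6.5 + 1.571 = 8.071.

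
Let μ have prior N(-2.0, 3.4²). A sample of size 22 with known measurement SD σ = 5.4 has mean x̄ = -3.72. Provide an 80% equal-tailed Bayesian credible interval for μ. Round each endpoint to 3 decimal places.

[-4.941, -2.146]

Posterior precision = 1/3.4² + 22/5.4² = 0.0865 + 0.7545 = 0.8410, so posterior SD = 1.0905.
Posterior mean = (-2.0/3.4² + 22·-3.72/5.4²) / 0.8410 = -3.5431.
Interval: -3.5431 ± 1.282 × 1.0905 → [-4.941, -2.146].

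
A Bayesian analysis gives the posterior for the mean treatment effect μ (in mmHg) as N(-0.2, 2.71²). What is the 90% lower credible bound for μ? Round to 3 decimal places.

Need L with P(μ ≥ L) = 0.90: L = -0.2 − z_{0.1}·2.71.
z = 1.282; L = -0.2 − 1.282 × 2.71 = -3.673.

-3.673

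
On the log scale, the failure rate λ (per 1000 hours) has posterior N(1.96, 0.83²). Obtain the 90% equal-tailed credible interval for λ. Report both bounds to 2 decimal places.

[1.81, 27.81]

On the log scale the 90% interval is 1.96 ± 1.645 × 0.83 = [0.5948, 3.3252].
Exponentiate: [e^0.5948, e^3.3252] = [1.81, 27.81].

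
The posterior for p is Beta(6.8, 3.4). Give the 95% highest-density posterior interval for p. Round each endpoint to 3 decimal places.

The posterior is unimodal and skewed, so the HPD interval has equal density at both endpoints and is the shortest 95% interval.
Solving f(0.394) = f(0.923) with F(0.923) − F(0.394) = 0.95 gives [0.394, 0.923].
For comparison, the equal-tailed interval is [0.368, 0.904]; the HPD is narrower and shifted toward the mode.

[0.394, 0.923]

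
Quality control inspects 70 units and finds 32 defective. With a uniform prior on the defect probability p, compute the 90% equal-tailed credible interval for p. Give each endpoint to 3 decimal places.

[0.363, 0.555]

Posterior: Beta(1+32, 1+38) = Beta(33, 39).
Equal-tailed 90% interval: the 0.05 and 0.95 quantiles of Beta(33, 39).
Posterior mean ≈ 0.458, SD ≈ 0.058; a Normal approximation gives roughly [0.362, 0.554].
Exact: F⁻¹(0.05) = 0.363; F⁻¹(0.95) = 0.555.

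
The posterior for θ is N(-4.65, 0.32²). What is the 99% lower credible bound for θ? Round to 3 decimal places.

Need L with P(θ ≥ L) = 0.99: L = -4.65 − z_{0.01}·0.32.
z = 2.326; L = -4.65 − 2.326 × 0.32 = -5.394.

-5.394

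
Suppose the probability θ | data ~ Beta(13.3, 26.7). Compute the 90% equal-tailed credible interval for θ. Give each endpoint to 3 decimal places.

Posterior: Beta(13.3, 26.7).
Equal-tailed 90% interval: the 0.05 and 0.95 quantiles of Beta(13.3, 26.7).
Posterior mean ≈ 0.333, SD ≈ 0.074; a Normal approximation gives roughly [0.211, 0.454].
Exact: F⁻¹(0.05) = 0.216; F⁻¹(0.95) = 0.458.

[0.216, 0.458]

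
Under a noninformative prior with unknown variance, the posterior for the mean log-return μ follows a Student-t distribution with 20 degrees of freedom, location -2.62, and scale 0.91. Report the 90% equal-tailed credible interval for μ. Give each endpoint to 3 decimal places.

The t_20 distribution is symmetric; the 90% interval is -2.62 ± t·0.91 with t_{0.95,20} = 1.725.
Half-width: 1.725 × 0.91 = 1.569.
-2.62 − 1.569 = -4.189; -2.62 + 1.569 = -1.051.

[-4.189, -1.051]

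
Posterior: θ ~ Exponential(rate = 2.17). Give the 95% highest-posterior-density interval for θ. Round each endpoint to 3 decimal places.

The exponential density is strictly decreasing on [0, ∞), so the HPD interval is anchored at 0: [0, q] with P(θ ≤ q) = 0.95.
q = −ln(1 − 0.95) / 2.17 = 2.9957 / 2.17 = 1.381.

[0.000, 1.381]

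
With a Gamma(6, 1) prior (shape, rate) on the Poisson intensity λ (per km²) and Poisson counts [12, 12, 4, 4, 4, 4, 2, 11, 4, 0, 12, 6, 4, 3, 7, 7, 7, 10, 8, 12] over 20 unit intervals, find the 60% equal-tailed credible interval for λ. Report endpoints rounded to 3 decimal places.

[6.143, 7.086]

Posterior: Gamma(6+133, 1+20) = Gamma(139, 21) (shape, rate).
Equal-tailed 60% interval: Gamma(139, 21) quantiles at 0.2 and 0.8.
Posterior mean ≈ 6.619, SD ≈ 0.561; a Normal approximation gives roughly [6.147, 7.092].
Exact: lower = 6.143; upper = 7.086.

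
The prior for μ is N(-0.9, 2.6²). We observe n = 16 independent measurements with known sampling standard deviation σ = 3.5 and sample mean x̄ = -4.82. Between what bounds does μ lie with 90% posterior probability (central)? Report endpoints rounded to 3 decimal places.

Posterior precision = 1/2.6² + 16/3.5² = 0.1479 + 1.3061 = 1.4541, so posterior SD = 0.8293.
Posterior mean = (-0.9/2.6² + 16·-4.82/3.5²) / 1.4541 = -4.4212.
Interval: -4.4212 ± 1.645 × 0.8293 → [-5.785, -3.057].

[-5.785, -3.057]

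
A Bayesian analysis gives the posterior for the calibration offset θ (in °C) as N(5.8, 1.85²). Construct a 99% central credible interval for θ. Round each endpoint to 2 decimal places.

The posterior is symmetric, so the 99% equal-tailed interval is θ = 5.8 ± z·1.85 with z = 2.576.
Half-width: 2.576 × 1.85 = 4.77.
5.8 − 4.77 = 1.03; 5.8 + 4.77 = 10.57.

[1.03, 10.57]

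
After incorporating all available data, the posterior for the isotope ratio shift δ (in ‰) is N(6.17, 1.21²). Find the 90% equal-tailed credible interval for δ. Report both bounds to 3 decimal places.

The posterior is symmetric, so the 90% equal-tailed interval is δ = 6.17 ± z·1.21 with z = 1.645.
Half-width: 1.645 × 1.21 = 1.990.
6.17 − 1.990 = 4.180; 6.17 + 1.990 = 8.160.

[4.180, 8.160]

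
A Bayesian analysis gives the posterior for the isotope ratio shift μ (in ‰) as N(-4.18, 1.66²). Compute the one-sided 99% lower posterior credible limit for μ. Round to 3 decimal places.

Need L with P(μ ≥ L) = 0.99: L = -4.18 − z_{0.01}·1.66.
z = 2.326; L = -4.18 − 2.326 × 1.66 = -8.042.

-8.042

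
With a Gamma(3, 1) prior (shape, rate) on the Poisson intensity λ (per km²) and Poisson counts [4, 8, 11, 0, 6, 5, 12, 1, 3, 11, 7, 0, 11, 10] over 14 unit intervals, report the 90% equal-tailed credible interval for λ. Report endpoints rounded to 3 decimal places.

Posterior: Gamma(3+89, 1+14) = Gamma(92, 15) (shape, rate).
Equal-tailed 90% interval: Gamma(92, 15) quantiles at 0.05 and 0.95.
Posterior mean ≈ 6.133, SD ≈ 0.639; a Normal approximation gives roughly [5.082, 7.185].
Exact: lower = 5.121; upper = 7.222.

[5.121, 7.222]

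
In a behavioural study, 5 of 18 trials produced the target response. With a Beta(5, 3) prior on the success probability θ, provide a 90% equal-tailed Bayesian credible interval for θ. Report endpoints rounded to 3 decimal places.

[0.236, 0.544]

Posterior: Beta(5+5, 3+13) = Beta(10, 16).
Equal-tailed 90% interval: the 0.05 and 0.95 quantiles of Beta(10, 16).
Posterior mean ≈ 0.385, SD ≈ 0.094; a Normal approximation gives roughly [0.231, 0.539].
Exact: F⁻¹(0.05) = 0.236; F⁻¹(0.95) = 0.544.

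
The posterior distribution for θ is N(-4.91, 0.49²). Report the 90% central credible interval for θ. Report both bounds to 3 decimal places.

The posterior is symmetric, so the 90% equal-tailed interval is θ = -4.91 ± z·0.49 with z = 1.645.
Half-width: 1.645 × 0.49 = 0.806.
-4.91 − 0.806 = -5.716; -4.91 + 0.806 = -4.104.

[-5.716, -4.104]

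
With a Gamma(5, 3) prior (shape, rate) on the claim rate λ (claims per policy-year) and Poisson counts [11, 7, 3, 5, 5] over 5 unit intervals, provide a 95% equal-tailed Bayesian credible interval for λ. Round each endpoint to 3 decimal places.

[3.152, 6.085]

Posterior: Gamma(5+31, 3+5) = Gamma(36, 8) (shape, rate).
Equal-tailed 95% interval: Gamma(36, 8) quantiles at 0.025 and 0.975.
Posterior mean ≈ 4.500, SD ≈ 0.750; a Normal approximation gives roughly [3.030, 5.970].
Exact: lower = 3.152; upper = 6.085.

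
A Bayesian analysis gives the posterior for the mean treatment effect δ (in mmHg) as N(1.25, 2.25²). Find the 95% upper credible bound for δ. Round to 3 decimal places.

Need U with P(δ ≤ U) = 0.95: U = 1.25 + z_{0.05}·2.25.
z = 1.645; U = 1.25 + 1.645 × 2.25 = 4.951.

4.951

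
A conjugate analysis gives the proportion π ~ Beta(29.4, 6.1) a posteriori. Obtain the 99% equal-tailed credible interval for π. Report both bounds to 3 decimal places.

Posterior: Beta(29.4, 6.1).
Equal-tailed 99% interval: the 0.005 and 0.995 quantiles of Beta(29.4, 6.1).
Posterior mean ≈ 0.828, SD ≈ 0.062; a Normal approximation gives roughly [0.667, 0.989].
Exact: F⁻¹(0.005) = 0.638; F⁻¹(0.995) = 0.952.

[0.638, 0.952]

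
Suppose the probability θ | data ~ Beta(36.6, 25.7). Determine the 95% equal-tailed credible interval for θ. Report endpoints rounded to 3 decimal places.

Posterior: Beta(36.6, 25.7).
Equal-tailed 95% interval: the 0.025 and 0.975 quantiles of Beta(36.6, 25.7).
Posterior mean ≈ 0.587, SD ≈ 0.062; a Normal approximation gives roughly [0.466, 0.709].
Exact: F⁻¹(0.025) = 0.464; F⁻¹(0.975) = 0.706.

[0.464, 0.706]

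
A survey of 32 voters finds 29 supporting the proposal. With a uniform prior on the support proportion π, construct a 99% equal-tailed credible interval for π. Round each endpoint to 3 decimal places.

Posterior: Beta(1+29, 1+3) = Beta(30, 4).
Equal-tailed 99% interval: the 0.005 and 0.995 quantiles of Beta(30, 4).
Posterior mean ≈ 0.882, SD ≈ 0.054; a Normal approximation gives roughly [0.742, 1.023].
Exact: F⁻¹(0.005) = 0.705; F⁻¹(0.995) = 0.979.

[0.705, 0.979]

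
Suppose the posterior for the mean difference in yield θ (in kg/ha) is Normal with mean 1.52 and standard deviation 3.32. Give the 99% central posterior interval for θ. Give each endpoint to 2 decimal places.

[-7.03, 10.07]

The posterior is symmetric, so the 99% equal-tailed interval is θ = 1.52 ± z·3.32 with z = 2.576.
Half-width: 2.576 × 3.32 = 8.55.
1.52 − 8.55 = -7.03; 1.52 + 8.55 = 10.07.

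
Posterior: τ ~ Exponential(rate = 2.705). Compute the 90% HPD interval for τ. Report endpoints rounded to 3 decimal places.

The exponential density is strictly decreasing on [0, ∞), so the HPD interval is anchored at 0: [0, q] with P(τ ≤ q) = 0.90.
q = −ln(1 − 0.90) / 2.705 = 2.3026 / 2.705 = 0.851.

[0.000, 0.851]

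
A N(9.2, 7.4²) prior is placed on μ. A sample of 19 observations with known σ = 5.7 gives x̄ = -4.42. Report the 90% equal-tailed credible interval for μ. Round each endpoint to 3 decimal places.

Posterior precision = 1/7.4² + 19/5.7² = 0.0183 + 0.5848 = 0.6031, so posterior SD = 1.2877.
Posterior mean = (9.2/7.4² + 19·-4.42/5.7²) / 0.6031 = -4.0076.
Interval: -4.0076 ± 1.645 × 1.2877 → [-6.126, -1.889].

[-6.126, -1.889]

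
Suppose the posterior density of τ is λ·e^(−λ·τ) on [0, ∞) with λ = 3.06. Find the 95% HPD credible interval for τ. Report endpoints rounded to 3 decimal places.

[0.000, 0.979]

The exponential density is strictly decreasing on [0, ∞), so the HPD interval is anchored at 0: [0, q] with P(τ ≤ q) = 0.95.
q = −ln(1 − 0.95) / 3.06 = 2.9957 / 3.06 = 0.979.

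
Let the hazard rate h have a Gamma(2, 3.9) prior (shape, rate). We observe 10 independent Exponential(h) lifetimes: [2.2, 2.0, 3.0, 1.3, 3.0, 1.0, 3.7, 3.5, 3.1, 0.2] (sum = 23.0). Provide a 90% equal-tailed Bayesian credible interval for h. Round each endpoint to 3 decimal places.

[0.257, 0.677]

Posterior: Gamma(2+10, 3.9+23.0) = Gamma(12, 26.9) (shape, rate).
Equal-tailed 90% interval: Gamma(12, 26.9) quantiles at 0.05 and 0.95.
Posterior mean ≈ 0.446, SD ≈ 0.129; a Normal approximation gives roughly [0.234, 0.658].
Exact: lower = 0.257; upper = 0.677.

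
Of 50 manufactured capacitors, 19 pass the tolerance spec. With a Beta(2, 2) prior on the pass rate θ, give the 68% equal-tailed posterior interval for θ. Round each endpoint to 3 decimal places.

[0.323, 0.455]

Posterior: Beta(2+19, 2+31) = Beta(21, 33).
Equal-tailed 68% interval: the 0.16 and 0.84 quantiles of Beta(21, 33).
Posterior mean ≈ 0.389, SD ≈ 0.066; a Normal approximation gives roughly [0.324, 0.454].
Exact: F⁻¹(0.16) = 0.323; F⁻¹(0.84) = 0.455.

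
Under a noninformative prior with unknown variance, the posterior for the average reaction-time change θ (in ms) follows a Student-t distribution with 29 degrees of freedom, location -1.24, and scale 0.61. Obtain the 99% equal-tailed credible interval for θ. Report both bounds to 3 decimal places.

[-2.921, 0.441]

The t_29 distribution is symmetric; the 99% interval is -1.24 ± t·0.61 with t_{0.995,29} = 2.756.
Half-width: 2.756 × 0.61 = 1.681.
-1.24 − 1.681 = -2.921; -1.24 + 1.681 = 0.441.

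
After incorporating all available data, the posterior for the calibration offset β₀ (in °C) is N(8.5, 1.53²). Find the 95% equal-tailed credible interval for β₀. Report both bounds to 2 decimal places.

[5.50, 11.50]

The posterior is symmetric, so the 95% equal-tailed interval is β₀ = 8.5 ± z·1.53 with z = 1.960.
Half-width: 1.960 × 1.53 = 3.00.
8.5 − 3.00 = 5.50; 8.5 + 3.00 = 11.50.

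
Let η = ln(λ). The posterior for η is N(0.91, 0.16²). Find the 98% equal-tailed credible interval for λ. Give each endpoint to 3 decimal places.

[1.712, 3.605]

On the log scale the 98% interval is 0.91 ± 2.326 × 0.16 = [0.5378, 1.2822].
Exponentiate: [e^0.5378, e^1.2822] = [1.712, 3.605].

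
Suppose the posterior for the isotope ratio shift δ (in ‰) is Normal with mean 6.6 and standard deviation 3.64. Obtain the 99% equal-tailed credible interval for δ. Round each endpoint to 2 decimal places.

The posterior is symmetric, so the 99% equal-tailed interval is δ = 6.6 ± z·3.64 with z = 2.576.
Half-width: 2.576 × 3.64 = 9.38.
6.6 − 9.38 = -2.78; 6.6 + 9.38 = 15.98.

[-2.78, 15.98]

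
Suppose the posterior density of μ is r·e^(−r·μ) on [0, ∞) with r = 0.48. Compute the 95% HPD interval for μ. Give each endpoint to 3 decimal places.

The exponential density is strictly decreasing on [0, ∞), so the HPD interval is anchored at 0: [0, q] with P(μ ≤ q) = 0.95.
q = −ln(1 − 0.95) / 0.48 = 2.9957 / 0.48 = 6.241.

[0.000, 6.241]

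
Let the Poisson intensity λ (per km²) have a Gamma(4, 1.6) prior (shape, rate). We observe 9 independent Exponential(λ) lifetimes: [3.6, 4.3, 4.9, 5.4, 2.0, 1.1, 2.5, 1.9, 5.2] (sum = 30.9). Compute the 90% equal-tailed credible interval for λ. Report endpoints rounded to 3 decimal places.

[0.237, 0.598]

Posterior: Gamma(4+9, 1.6+30.9) = Gamma(13, 32.5) (shape, rate).
Equal-tailed 90% interval: Gamma(13, 32.5) quantiles at 0.05 and 0.95.
Posterior mean ≈ 0.400, SD ≈ 0.111; a Normal approximation gives roughly [0.218, 0.582].
Exact: lower = 0.237; upper = 0.598.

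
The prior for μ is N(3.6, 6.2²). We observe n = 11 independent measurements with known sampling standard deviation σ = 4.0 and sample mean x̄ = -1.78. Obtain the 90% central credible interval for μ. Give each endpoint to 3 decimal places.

Posterior precision = 1/6.2² + 11/4.0² = 0.0260 + 0.6875 = 0.7135, so posterior SD = 1.1839.
Posterior mean = (3.6/6.2² + 11·-1.78/4.0²) / 0.7135 = -1.5838.
Interval: -1.5838 ± 1.645 × 1.1839 → [-3.531, 0.363].

[-3.531, 0.363]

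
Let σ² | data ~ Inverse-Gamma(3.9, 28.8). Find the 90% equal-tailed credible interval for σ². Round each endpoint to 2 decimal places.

Inverse-Gamma(3.9, 28.8) quantiles: F⁻¹(0.05) and F⁻¹(0.95).
Equivalently, 1/σ² ~ Gamma(3.9, rate = 28.8); invert its 0.95 and 0.05 quantiles.
Posterior mean ≈ 9.93, SD ≈ 7.20; a Normal approximation gives roughly [-1.92, 21.78].
Exact: lower = 3.78; upper = 22.01.

[3.78, 22.01]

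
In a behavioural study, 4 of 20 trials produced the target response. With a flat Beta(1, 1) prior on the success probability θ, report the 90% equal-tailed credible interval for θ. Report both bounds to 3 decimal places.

Posterior: Beta(1+4, 1+16) = Beta(5, 17).
Equal-tailed 90% interval: the 0.05 and 0.95 quantiles of Beta(5, 17).
Posterior mean ≈ 0.227, SD ≈ 0.087; a Normal approximation gives roughly [0.084, 0.371].
Exact: F⁻¹(0.05) = 0.099; F⁻¹(0.95) = 0.384.

[0.099, 0.384]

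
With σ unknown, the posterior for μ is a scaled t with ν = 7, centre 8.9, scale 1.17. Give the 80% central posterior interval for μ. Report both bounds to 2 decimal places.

The t_7 distribution is symmetric; the 80% interval is 8.9 ± t·1.17 with t_{0.9,7} = 1.415.
Half-width: 1.415 × 1.17 = 1.66.
8.9 − 1.66 = 7.24; 8.9 + 1.66 = 10.56.

[7.24, 10.56]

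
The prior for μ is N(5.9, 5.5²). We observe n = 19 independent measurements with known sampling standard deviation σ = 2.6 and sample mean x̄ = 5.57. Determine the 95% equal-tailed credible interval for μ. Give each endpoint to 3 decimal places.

Posterior precision = 1/5.5² + 19/2.6² = 0.0331 + 2.8107 = 2.8437, so posterior SD = 0.5930.
Posterior mean = (5.9/5.5² + 19·5.57/2.6²) / 2.8437 = 5.5738.
Interval: 5.5738 ± 1.960 × 0.5930 → [4.412, 6.736].

[4.412, 6.736]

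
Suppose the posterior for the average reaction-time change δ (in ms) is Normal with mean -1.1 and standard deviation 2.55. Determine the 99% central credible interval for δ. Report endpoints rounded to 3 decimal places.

[-7.668, 5.468]

The posterior is symmetric, so the 99% equal-tailed interval is δ = -1.1 ± z·2.55 with z = 2.576.
Half-width: 2.576 × 2.55 = 6.568.
-1.1 − 6.568 = -7.668; -1.1 + 6.568 = 5.468.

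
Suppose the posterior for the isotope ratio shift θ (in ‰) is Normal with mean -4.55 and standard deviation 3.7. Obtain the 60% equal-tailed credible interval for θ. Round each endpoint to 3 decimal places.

[-7.664, -1.436]

The posterior is symmetric, so the 60% equal-tailed interval is θ = -4.55 ± z·3.7 with z = 0.842.
Half-width: 0.842 × 3.7 = 3.114.
-4.55 − 3.114 = -7.664; -4.55 + 3.114 = -1.436.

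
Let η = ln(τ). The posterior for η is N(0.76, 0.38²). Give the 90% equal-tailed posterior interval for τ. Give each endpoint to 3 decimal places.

[1.144, 3.995]

On the log scale the 90% interval is 0.76 ± 1.645 × 0.38 = [0.1350, 1.3850].
Exponentiate: [e^0.1350, e^1.3850] = [1.144, 3.995].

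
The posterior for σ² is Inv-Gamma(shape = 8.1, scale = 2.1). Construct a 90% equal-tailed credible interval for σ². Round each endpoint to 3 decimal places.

[0.158, 0.518]

Inverse-Gamma(8.1, 2.1) quantiles: F⁻¹(0.05) and F⁻¹(0.95).
Equivalently, 1/σ² ~ Gamma(8.1, rate = 2.1); invert its 0.95 and 0.05 quantiles.
Posterior mean ≈ 0.296, SD ≈ 0.120; a Normal approximation gives roughly [0.099, 0.493].
Exact: lower = 0.158; upper = 0.518.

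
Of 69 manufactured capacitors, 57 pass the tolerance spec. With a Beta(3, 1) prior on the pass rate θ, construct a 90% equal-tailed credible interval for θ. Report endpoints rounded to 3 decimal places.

[0.744, 0.890]

Posterior: Beta(3+57, 1+12) = Beta(60, 13).
Equal-tailed 90% interval: the 0.05 and 0.95 quantiles of Beta(60, 13).
Posterior mean ≈ 0.822, SD ≈ 0.044; a Normal approximation gives roughly [0.749, 0.895].
Exact: F⁻¹(0.05) = 0.744; F⁻¹(0.95) = 0.890.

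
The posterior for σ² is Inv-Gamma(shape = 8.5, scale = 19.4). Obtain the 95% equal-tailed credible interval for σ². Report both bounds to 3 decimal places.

[1.285, 5.129]

Inverse-Gamma(8.5, 19.4) quantiles: F⁻¹(0.025) and F⁻¹(0.975).
Equivalently, 1/σ² ~ Gamma(8.5, rate = 19.4); invert its 0.975 and 0.025 quantiles.
Posterior mean ≈ 2.587, SD ≈ 1.015; a Normal approximation gives roughly [0.598, 4.575].
Exact: lower = 1.285; upper = 5.129.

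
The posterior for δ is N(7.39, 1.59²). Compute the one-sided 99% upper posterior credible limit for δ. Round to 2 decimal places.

Need U with P(δ ≤ U) = 0.99: U = 7.39 + z_{0.01}·1.59.
z = 2.326; U = 7.39 + 2.326 × 1.59 = 11.09.

11.09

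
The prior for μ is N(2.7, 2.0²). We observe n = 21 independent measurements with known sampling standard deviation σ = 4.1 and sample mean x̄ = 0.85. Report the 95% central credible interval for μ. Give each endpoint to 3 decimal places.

Posterior precision = 1/2.0² + 21/4.1² = 0.2500 + 1.2493 = 1.4993, so posterior SD = 0.8167.
Posterior mean = (2.7/2.0² + 21·0.85/4.1²) / 1.4993 = 1.1585.
Interval: 1.1585 ± 1.960 × 0.8167 → [-0.442, 2.759].

[-0.442, 2.759]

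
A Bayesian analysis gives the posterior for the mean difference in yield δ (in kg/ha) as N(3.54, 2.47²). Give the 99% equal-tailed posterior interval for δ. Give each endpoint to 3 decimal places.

The posterior is symmetric, so the 99% equal-tailed interval is δ = 3.54 ± z·2.47 with z = 2.576.
Half-width: 2.576 × 2.47 = 6.362.
3.54 − 6.362 = -2.822; 3.54 + 6.362 = 9.902.

[-2.822, 9.902]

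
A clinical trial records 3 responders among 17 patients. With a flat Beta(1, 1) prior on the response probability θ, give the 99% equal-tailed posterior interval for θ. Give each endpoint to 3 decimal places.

[0.040, 0.488]

Posterior: Beta(1+3, 1+14) = Beta(4, 15).
Equal-tailed 99% interval: the 0.005 and 0.995 quantiles of Beta(4, 15).
Posterior mean ≈ 0.211, SD ≈ 0.091; a Normal approximation gives roughly [-0.024, 0.445].
Exact: F⁻¹(0.005) = 0.040; F⁻¹(0.995) = 0.488.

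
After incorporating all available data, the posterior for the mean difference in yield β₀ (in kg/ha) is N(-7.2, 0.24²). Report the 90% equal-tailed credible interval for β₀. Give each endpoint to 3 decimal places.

The posterior is symmetric, so the 90% equal-tailed interval is β₀ = -7.2 ± z·0.24 with z = 1.645.
Half-width: 1.645 × 0.24 = 0.395.
-7.2 − 0.395 = -7.595; -7.2 + 0.395 = -6.805.

[-7.595, -6.805]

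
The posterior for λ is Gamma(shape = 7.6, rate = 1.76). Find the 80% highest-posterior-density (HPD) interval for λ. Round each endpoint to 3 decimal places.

The posterior is unimodal and skewed, so the HPD interval has equal density at both endpoints and is the shortest 80% interval.
Solving f(2.160) = f(5.976) with F(5.976) − F(2.160) = 0.80 gives [2.160, 5.976].
For comparison, the equal-tailed interval is [2.471, 6.408]; the HPD is narrower and shifted toward the mode.

[2.160, 5.976]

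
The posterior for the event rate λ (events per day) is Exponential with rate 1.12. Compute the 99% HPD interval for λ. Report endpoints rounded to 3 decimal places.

[0.000, 4.112]

The exponential density is strictly decreasing on [0, ∞), so the HPD interval is anchored at 0: [0, q] with P(λ ≤ q) = 0.99.
q = −ln(1 − 0.99) / 1.12 = 4.6052 / 1.12 = 4.112.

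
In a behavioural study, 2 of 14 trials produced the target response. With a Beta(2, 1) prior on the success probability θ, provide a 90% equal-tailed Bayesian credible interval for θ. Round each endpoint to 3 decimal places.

[0.090, 0.417]

Posterior: Beta(2+2, 1+12) = Beta(4, 13).
Equal-tailed 90% interval: the 0.05 and 0.95 quantiles of Beta(4, 13).
Posterior mean ≈ 0.235, SD ≈ 0.100; a Normal approximation gives roughly [0.071, 0.400].
Exact: F⁻¹(0.05) = 0.090; F⁻¹(0.95) = 0.417.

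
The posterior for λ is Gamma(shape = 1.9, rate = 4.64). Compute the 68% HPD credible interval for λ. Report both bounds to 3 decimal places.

[0.048, 0.507]

The posterior is unimodal and skewed, so the HPD interval has equal density at both endpoints and is the shortest 68% interval.
Solving f(0.048) = f(0.507) with F(0.507) − F(0.048) = 0.68 gives [0.048, 0.507].
For comparison, the equal-tailed interval is [0.140, 0.679]; the HPD is narrower and shifted toward the mode.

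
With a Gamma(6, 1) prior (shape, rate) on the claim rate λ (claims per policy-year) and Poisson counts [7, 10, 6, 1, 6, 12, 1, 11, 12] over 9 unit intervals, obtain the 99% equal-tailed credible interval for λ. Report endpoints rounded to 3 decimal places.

Posterior: Gamma(6+66, 1+9) = Gamma(72, 10) (shape, rate).
Equal-tailed 99% interval: Gamma(72, 10) quantiles at 0.005 and 0.995.
Posterior mean ≈ 7.200, SD ≈ 0.849; a Normal approximation gives roughly [5.014, 9.386].
Exact: lower = 5.202; upper = 9.573.

[5.202, 9.573]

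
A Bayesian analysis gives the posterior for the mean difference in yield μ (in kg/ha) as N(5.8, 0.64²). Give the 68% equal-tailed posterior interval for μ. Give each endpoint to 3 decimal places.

[5.164, 6.436]

The posterior is symmetric, so the 68% equal-tailed interval is μ = 5.8 ± z·0.64 with z = 0.994.
Half-width: 0.994 × 0.64 = 0.636.
5.8 − 0.636 = 5.164; 5.8 + 0.636 = 6.436.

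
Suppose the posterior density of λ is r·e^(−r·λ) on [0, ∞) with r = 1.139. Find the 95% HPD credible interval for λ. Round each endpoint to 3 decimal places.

The exponential density is strictly decreasing on [0, ∞), so the HPD interval is anchored at 0: [0, q] with P(λ ≤ q) = 0.95.
q = −ln(1 − 0.95) / 1.139 = 2.9957 / 1.139 = 2.630.

[0.000, 2.630]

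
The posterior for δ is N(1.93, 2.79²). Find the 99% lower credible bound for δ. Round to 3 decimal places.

-4.561

Need L with P(δ ≥ L) = 0.99: L = 1.93 − z_{0.01}·2.79.
z = 2.326; L = 1.93 − 2.326 × 2.79 = -4.561.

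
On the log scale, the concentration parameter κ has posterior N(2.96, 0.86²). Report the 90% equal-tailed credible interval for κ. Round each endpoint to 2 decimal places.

[4.69, 79.41]

On the log scale the 90% interval is 2.96 ± 1.645 × 0.86 = [1.5454, 4.3746].
Exponentiate: [e^1.5454, e^4.3746] = [4.69, 79.41].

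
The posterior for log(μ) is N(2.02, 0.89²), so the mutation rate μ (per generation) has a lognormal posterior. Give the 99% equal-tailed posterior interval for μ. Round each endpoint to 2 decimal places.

[0.76, 74.63]

On the log scale the 99% interval is 2.02 ± 2.576 × 0.89 = [-0.2725, 4.3125].
Exponentiate: [e^-0.2725, e^4.3125] = [0.76, 74.63].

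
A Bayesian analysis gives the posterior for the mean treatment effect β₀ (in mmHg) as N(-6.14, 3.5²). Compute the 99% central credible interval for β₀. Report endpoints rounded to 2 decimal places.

[-15.16, 2.88]

The posterior is symmetric, so the 99% equal-tailed interval is β₀ = -6.14 ± z·3.5 with z = 2.576.
Half-width: 2.576 × 3.5 = 9.02.
-6.14 − 9.02 = -15.16; -6.14 + 9.02 = 2.88.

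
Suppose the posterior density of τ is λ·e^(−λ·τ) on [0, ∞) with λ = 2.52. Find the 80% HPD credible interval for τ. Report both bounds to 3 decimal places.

The exponential density is strictly decreasing on [0, ∞), so the HPD interval is anchored at 0: [0, q] with P(τ ≤ q) = 0.80.
q = −ln(1 − 0.80) / 2.52 = 1.6094 / 2.52 = 0.639.

[0.000, 0.639]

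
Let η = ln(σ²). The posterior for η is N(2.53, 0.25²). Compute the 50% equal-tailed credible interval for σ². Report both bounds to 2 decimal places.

[10.61, 14.86]

On the log scale the 50% interval is 2.53 ± 0.674 × 0.25 = [2.3614, 2.6986].
Exponentiate: [e^2.3614, e^2.6986] = [10.61, 14.86].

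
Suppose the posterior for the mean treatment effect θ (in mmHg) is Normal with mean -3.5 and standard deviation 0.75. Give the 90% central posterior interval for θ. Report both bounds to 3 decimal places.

[-4.734, -2.266]

The posterior is symmetric, so the 90% equal-tailed interval is θ = -3.5 ± z·0.75 with z = 1.645.
Half-width: 1.645 × 0.75 = 1.234.
-3.5 − 1.234 = -4.734; -3.5 + 1.234 = -2.266.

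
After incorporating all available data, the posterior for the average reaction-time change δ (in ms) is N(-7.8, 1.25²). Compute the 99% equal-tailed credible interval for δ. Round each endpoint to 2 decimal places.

The posterior is symmetric, so the 99% equal-tailed interval is δ = -7.8 ± z·1.25 with z = 2.576.
Half-width: 2.576 × 1.25 = 3.22.
-7.8 − 3.22 = -11.02; -7.8 + 3.22 = -4.58.

[-11.02, -4.58]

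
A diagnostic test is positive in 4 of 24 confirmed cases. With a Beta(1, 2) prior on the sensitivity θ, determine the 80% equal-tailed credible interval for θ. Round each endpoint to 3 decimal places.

[0.097, 0.284]

Posterior: Beta(1+4, 2+20) = Beta(5, 22).
Equal-tailed 80% interval: the 0.1 and 0.9 quantiles of Beta(5, 22).
Posterior mean ≈ 0.185, SD ≈ 0.073; a Normal approximation gives roughly [0.091, 0.279].
Exact: F⁻¹(0.1) = 0.097; F⁻¹(0.9) = 0.284.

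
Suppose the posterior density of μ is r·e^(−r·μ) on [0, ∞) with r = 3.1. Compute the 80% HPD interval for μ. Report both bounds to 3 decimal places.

[0.000, 0.519]

The exponential density is strictly decreasing on [0, ∞), so the HPD interval is anchored at 0: [0, q] with P(μ ≤ q) = 0.80.
q = −ln(1 − 0.80) / 3.1 = 1.6094 / 3.1 = 0.519.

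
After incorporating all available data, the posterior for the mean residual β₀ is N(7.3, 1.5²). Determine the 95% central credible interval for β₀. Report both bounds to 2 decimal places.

The posterior is symmetric, so the 95% equal-tailed interval is β₀ = 7.3 ± z·1.5 with z = 1.960.
Half-width: 1.960 × 1.5 = 2.94.
7.3 − 2.94 = 4.36; 7.3 + 2.94 = 10.24.

[4.36, 10.24]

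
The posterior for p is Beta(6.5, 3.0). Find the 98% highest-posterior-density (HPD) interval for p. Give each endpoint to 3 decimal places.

[0.348, 0.960]

The posterior is unimodal and skewed, so the HPD interval has equal density at both endpoints and is the shortest 98% interval.
Solving f(0.348) = f(0.960) with F(0.960) − F(0.348) = 0.98 gives [0.348, 0.960].
For comparison, the equal-tailed interval is [0.319, 0.943]; the HPD is narrower and shifted toward the mode.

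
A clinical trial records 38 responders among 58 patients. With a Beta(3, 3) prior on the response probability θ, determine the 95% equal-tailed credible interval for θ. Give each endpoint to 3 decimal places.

Posterior: Beta(3+38, 3+20) = Beta(41, 23).
Equal-tailed 95% interval: the 0.025 and 0.975 quantiles of Beta(41, 23).
Posterior mean ≈ 0.641, SD ≈ 0.060; a Normal approximation gives roughly [0.524, 0.757].
Exact: F⁻¹(0.025) = 0.520; F⁻¹(0.975) = 0.753.

[0.520, 0.753]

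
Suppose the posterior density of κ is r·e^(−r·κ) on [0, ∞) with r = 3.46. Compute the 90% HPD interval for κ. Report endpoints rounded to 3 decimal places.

[0.000, 0.665]

The exponential density is strictly decreasing on [0, ∞), so the HPD interval is anchored at 0: [0, q] with P(κ ≤ q) = 0.90.
q = −ln(1 − 0.90) / 3.46 = 2.3026 / 3.46 = 0.665.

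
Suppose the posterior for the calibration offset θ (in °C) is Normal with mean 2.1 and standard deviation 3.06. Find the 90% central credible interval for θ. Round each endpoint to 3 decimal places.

The posterior is symmetric, so the 90% equal-tailed interval is θ = 2.1 ± z·3.06 with z = 1.645.
Half-width: 1.645 × 3.06 = 5.033.
2.1 − 5.033 = -2.933; 2.1 + 5.033 = 7.133.

[-2.933, 7.133]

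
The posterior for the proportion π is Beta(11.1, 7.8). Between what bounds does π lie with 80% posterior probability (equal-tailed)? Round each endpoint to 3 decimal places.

Posterior: Beta(11.1, 7.8).
Equal-tailed 80% interval: the 0.1 and 0.9 quantiles of Beta(11.1, 7.8).
Posterior mean ≈ 0.587, SD ≈ 0.110; a Normal approximation gives roughly [0.446, 0.729].
Exact: F⁻¹(0.1) = 0.441; F⁻¹(0.9) = 0.729.

[0.441, 0.729]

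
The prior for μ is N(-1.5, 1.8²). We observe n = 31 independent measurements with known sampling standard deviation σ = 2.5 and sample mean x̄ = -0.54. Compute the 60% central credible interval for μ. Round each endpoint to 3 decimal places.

Posterior precision = 1/1.8² + 31/2.5² = 0.3086 + 4.9600 = 5.2686, so posterior SD = 0.4357.
Posterior mean = (-1.5/1.8² + 31·-0.54/2.5²) / 5.2686 = -0.5962.
Interval: -0.5962 ± 0.842 × 0.4357 → [-0.963, -0.230].

[-0.963, -0.230]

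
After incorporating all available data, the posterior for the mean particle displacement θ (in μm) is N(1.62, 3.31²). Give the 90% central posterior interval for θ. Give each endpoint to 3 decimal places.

The posterior is symmetric, so the 90% equal-tailed interval is θ = 1.62 ± z·3.31 with z = 1.645.
Half-width: 1.645 × 3.31 = 5.444.
1.62 − 5.444 = -3.824; 1.62 + 5.444 = 7.064.

[-3.824, 7.064]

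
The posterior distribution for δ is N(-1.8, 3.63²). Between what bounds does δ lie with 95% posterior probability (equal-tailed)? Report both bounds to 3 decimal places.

The posterior is symmetric, so the 95% equal-tailed interval is δ = -1.8 ± z·3.63 with z = 1.960.
Half-width: 1.960 × 3.63 = 7.115.
-1.8 − 7.115 = -8.915; -1.8 + 7.115 = 5.315.

[-8.915, 5.315]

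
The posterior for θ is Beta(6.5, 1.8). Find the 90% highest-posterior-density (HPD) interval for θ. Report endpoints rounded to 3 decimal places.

[0.587, 0.989]

The posterior is unimodal and skewed, so the HPD interval has equal density at both endpoints and is the shortest 90% interval.
Solving f(0.587) = f(0.989) with F(0.989) − F(0.587) = 0.90 gives [0.587, 0.989].
For comparison, the equal-tailed interval is [0.526, 0.960]; the HPD is narrower and shifted toward the mode.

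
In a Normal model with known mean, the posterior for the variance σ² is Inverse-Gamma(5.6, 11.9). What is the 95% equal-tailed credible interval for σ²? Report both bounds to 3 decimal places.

[1.072, 6.053]

Inverse-Gamma(5.6, 11.9) quantiles: F⁻¹(0.025) and F⁻¹(0.975).
Equivalently, 1/σ² ~ Gamma(5.6, rate = 11.9); invert its 0.975 and 0.025 quantiles.
Posterior mean ≈ 2.587, SD ≈ 1.363; a Normal approximation gives roughly [-0.085, 5.259].
Exact: lower = 1.072; upper = 6.053.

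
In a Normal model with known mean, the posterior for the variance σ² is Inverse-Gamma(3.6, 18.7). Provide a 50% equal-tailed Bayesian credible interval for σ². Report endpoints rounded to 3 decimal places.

[4.033, 8.468]

Inverse-Gamma(3.6, 18.7) quantiles: F⁻¹(0.25) and F⁻¹(0.75).
Equivalently, 1/σ² ~ Gamma(3.6, rate = 18.7); invert its 0.75 and 0.25 quantiles.
Posterior mean ≈ 7.192, SD ≈ 5.686; a Normal approximation gives roughly [3.357, 11.027].
Exact: lower = 4.033; upper = 8.468.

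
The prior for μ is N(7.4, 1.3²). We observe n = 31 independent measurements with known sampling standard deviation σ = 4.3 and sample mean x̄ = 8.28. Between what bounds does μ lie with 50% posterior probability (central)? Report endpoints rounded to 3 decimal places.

Posterior precision = 1/1.3² + 31/4.3² = 0.5917 + 1.6766 = 2.2683, so posterior SD = 0.6640.
Posterior mean = (7.4/1.3² + 31·8.28/4.3²) / 2.2683 = 8.0504.
Interval: 8.0504 ± 0.674 × 0.6640 → [7.603, 8.498].

[7.603, 8.498]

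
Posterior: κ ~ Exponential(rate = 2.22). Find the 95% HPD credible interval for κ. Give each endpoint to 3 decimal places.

[0.000, 1.349]

The exponential density is strictly decreasing on [0, ∞), so the HPD interval is anchored at 0: [0, q] with P(κ ≤ q) = 0.95.
q = −ln(1 − 0.95) / 2.22 = 2.9957 / 2.22 = 1.349.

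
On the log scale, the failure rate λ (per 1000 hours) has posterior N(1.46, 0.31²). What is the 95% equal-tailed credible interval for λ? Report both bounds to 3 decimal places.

On the log scale the 95% interval is 1.46 ± 1.960 × 0.31 = [0.8524, 2.0676].
Exponentiate: [e^0.8524, e^2.0676] = [2.345, 7.906].

[2.345, 7.906]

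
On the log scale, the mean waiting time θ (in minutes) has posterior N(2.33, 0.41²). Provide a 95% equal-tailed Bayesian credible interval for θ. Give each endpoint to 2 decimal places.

On the log scale the 95% interval is 2.33 ± 1.960 × 0.41 = [1.5264, 3.1336].
Exponentiate: [e^1.5264, e^3.1336] = [4.60, 22.96].

[4.60, 22.96]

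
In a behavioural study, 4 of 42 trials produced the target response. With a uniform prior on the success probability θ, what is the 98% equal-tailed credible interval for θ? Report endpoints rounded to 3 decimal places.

Posterior: Beta(1+4, 1+38) = Beta(5, 39).
Equal-tailed 98% interval: the 0.01 and 0.99 quantiles of Beta(5, 39).
Posterior mean ≈ 0.114, SD ≈ 0.047; a Normal approximation gives roughly [0.004, 0.224].
Exact: F⁻¹(0.01) = 0.031; F⁻¹(0.99) = 0.247.

[0.031, 0.247]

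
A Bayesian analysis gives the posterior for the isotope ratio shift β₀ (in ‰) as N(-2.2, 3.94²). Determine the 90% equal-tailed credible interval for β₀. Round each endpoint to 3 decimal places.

The posterior is symmetric, so the 90% equal-tailed interval is β₀ = -2.2 ± z·3.94 with z = 1.645.
Half-width: 1.645 × 3.94 = 6.481.
-2.2 − 6.481 = -8.681; -2.2 + 6.481 = 4.281.

[-8.681, 4.281]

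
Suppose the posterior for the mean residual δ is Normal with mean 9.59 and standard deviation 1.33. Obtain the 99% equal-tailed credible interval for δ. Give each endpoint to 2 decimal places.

[6.16, 13.02]

The posterior is symmetric, so the 99% equal-tailed interval is δ = 9.59 ± z·1.33 with z = 2.576.
Half-width: 2.576 × 1.33 = 3.43.
9.59 − 3.43 = 6.16; 9.59 + 3.43 = 13.02.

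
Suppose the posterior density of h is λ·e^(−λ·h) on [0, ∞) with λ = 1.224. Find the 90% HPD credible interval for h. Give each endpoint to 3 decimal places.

[0.000, 1.881]

The exponential density is strictly decreasing on [0, ∞), so the HPD interval is anchored at 0: [0, q] with P(h ≤ q) = 0.90.
q = −ln(1 − 0.90) / 1.224 = 2.3026 / 1.224 = 1.881.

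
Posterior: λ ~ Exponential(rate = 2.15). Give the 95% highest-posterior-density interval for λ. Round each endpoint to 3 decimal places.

The exponential density is strictly decreasing on [0, ∞), so the HPD interval is anchored at 0: [0, q] with P(λ ≤ q) = 0.95.
q = −ln(1 − 0.95) / 2.15 = 2.9957 / 2.15 = 1.393.

[0.000, 1.393]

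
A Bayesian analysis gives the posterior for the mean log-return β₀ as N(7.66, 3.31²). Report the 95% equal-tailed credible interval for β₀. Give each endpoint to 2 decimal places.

The posterior is symmetric, so the 95% equal-tailed interval is β₀ = 7.66 ± z·3.31 with z = 1.960.
Half-width: 1.960 × 3.31 = 6.49.
7.66 − 6.49 = 1.17; 7.66 + 6.49 = 14.15.

[1.17, 14.15]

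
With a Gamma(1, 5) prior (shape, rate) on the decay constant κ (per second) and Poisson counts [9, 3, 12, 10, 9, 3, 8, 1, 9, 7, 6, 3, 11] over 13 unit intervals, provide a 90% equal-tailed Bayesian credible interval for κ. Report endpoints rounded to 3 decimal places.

[4.267, 6.018]

Posterior: Gamma(1+91, 5+13) = Gamma(92, 18) (shape, rate).
Equal-tailed 90% interval: Gamma(92, 18) quantiles at 0.05 and 0.95.
Posterior mean ≈ 5.111, SD ≈ 0.533; a Normal approximation gives roughly [4.235, 5.988].
Exact: lower = 4.267; upper = 6.018.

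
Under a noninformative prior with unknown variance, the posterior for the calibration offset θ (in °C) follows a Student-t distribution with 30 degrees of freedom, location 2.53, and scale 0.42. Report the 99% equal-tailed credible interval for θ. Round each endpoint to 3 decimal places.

[1.375, 3.685]

The t_30 distribution is symmetric; the 99% interval is 2.53 ± t·0.42 with t_{0.995,30} = 2.750.
Half-width: 2.750 × 0.42 = 1.155.
2.53 − 1.155 = 1.375; 2.53 + 1.155 = 3.685.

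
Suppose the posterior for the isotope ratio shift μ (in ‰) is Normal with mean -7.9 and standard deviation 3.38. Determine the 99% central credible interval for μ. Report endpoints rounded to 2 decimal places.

[-16.61, 0.81]

The posterior is symmetric, so the 99% equal-tailed interval is μ = -7.9 ± z·3.38 with z = 2.576.
Half-width: 2.576 × 3.38 = 8.71.
-7.9 − 8.71 = -16.61; -7.9 + 8.71 = 0.81.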